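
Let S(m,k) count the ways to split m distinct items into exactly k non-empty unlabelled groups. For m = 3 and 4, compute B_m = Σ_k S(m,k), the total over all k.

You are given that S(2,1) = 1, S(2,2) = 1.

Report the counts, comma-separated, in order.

5, 15

i=3: T(3,1)=0+1·1=1 | T(3,2)=1+2·1=3 | T(3,3)=1+3·0=1
i=4: T(4,1)=0+1·1=1 | T(4,2)=1+2·3=7 | T(4,3)=3+3·1=6 | T(4,4)=1+4·0=1
B_3 = ΣS(3,k) = 1+3+1 = 5
B_4 = ΣS(4,k) = 1+7+6+1 = 15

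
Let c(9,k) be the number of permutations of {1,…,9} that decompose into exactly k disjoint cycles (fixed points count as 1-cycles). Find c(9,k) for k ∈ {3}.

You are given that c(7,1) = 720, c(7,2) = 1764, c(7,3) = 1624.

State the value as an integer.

[8] T[8,2]:7*1764+720=13068 · T[8,3]:7*1624+1764=13132
[9] T[9,3]:8*13132+13068=118124
Read c(9,3) = 118124.

118124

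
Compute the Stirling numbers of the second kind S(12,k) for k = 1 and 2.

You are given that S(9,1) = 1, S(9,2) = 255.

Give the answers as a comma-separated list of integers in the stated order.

1, 2047

r10: T_10,1=1×1+0=1; T_10,2=2×255+1=511
r11: T_11,1=1×1+0=1; T_11,2=2×511+1=1023
r12: T_12,1=1×1+0=1; T_12,2=2×1023+1=2047
Read S(12,1) = 1, S(12,2) = 2047.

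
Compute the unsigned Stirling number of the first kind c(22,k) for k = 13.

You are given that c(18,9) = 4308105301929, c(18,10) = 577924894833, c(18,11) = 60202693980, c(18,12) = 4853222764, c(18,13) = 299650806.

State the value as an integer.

373100999802531

row 19: T[19][10]=18·577924894833+4308105301929=14710753408923  T[19][11]=18·60202693980+577924894833=1661573386473  T[19][12]=18·4853222764+60202693980=147560703732  T[19][13]=18·299650806+4853222764=10246937272
row 20: T[20][11]=19·1661573386473+14710753408923=46280647751910  T[20][12]=19·147560703732+1661573386473=4465226757381  T[20][13]=19·10246937272+147560703732=342252511900
row 21: T[21][12]=20·4465226757381+46280647751910=135585182899530  T[21][13]=20·342252511900+4465226757381=11310276995381
row 22: T[22][13]=21·11310276995381+135585182899530=373100999802531
Read c(22,13) = 373100999802531.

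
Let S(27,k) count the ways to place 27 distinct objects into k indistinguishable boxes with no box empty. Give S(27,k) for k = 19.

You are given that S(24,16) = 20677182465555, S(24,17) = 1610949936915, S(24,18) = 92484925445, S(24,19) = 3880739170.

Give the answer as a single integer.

229268487458010

r25: T_25,17=17×1610949936915+20677182465555=48063331393110; T_25,18=18×92484925445+1610949936915=3275678594925; T_25,19=19×3880739170+92484925445=166218969675
r26: T_26,18=18×3275678594925+48063331393110=107025546101760; T_26,19=19×166218969675+3275678594925=6433839018750
r27: T_27,19=19×6433839018750+107025546101760=229268487458010
Read S(27,19) = 229268487458010.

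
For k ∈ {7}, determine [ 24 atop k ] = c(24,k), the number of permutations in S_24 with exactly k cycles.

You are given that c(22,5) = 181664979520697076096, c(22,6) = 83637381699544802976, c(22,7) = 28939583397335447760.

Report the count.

18588776355051949776576

r23: T_23,6=22×83637381699544802976+181664979520697076096=2021687376910682741568; T_23,7=22×28939583397335447760+83637381699544802976=720308216440924653696
r24: T_24,7=23×720308216440924653696+2021687376910682741568=18588776355051949776576
Read c(24,7) = 18588776355051949776576.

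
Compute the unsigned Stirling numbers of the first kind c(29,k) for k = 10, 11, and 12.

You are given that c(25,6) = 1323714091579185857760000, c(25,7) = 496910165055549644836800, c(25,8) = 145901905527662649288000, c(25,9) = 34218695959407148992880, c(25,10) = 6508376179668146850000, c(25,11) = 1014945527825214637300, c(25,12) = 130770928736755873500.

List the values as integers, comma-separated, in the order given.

i=26: T(26,7)=1323714091579185857760000+25·496910165055549644836800=13746468217967926978680000 | T(26,8)=496910165055549644836800+25·145901905527662649288000=4144457803247115877036800 | T(26,9)=145901905527662649288000+25·34218695959407148992880=1001369304512841374110000 | T(26,10)=34218695959407148992880+25·6508376179668146850000=196928100451110820242880 | T(26,11)=6508376179668146850000+25·1014945527825214637300=31882014375298512782500 | T(26,12)=1014945527825214637300+25·130770928736755873500=4284218746244111474800
i=27: T(27,8)=13746468217967926978680000+26·4144457803247115877036800=121502371102392939781636800 | T(27,9)=4144457803247115877036800+26·1001369304512841374110000=30180059720580991603896800 | T(27,10)=1001369304512841374110000+26·196928100451110820242880=6121499916241722700424880 | T(27,11)=196928100451110820242880+26·31882014375298512782500=1025860474208872152587880 | T(27,12)=31882014375298512782500+26·4284218746244111474800=143271701777645411127300
i=28: T(28,9)=121502371102392939781636800+27·30180059720580991603896800=936363983558079713086850400 | T(28,10)=30180059720580991603896800+27·6121499916241722700424880=195460557459107504515368560 | T(28,11)=6121499916241722700424880+27·1025860474208872152587880=33819732719881270820297640 | T(28,12)=1025860474208872152587880+27·143271701777645411127300=4894196422205298253024980
i=29: T(29,10)=936363983558079713086850400+28·195460557459107504515368560=6409259592413089839517170080 | T(29,11)=195460557459107504515368560+28·33819732719881270820297640=1142413073615783087483702480 | T(29,12)=33819732719881270820297640+28·4894196422205298253024980=170857232541629621904997080
Read c(29,10) = 6409259592413089839517170080, c(29,11) = 1142413073615783087483702480, c(29,12) = 170857232541629621904997080.

6409259592413089839517170080, 1142413073615783087483702480, 170857232541629621904997080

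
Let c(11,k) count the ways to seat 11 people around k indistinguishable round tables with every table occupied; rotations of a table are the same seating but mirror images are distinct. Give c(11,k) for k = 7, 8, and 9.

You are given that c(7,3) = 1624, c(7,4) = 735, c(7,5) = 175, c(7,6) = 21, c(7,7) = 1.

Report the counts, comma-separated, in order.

157773, 18150, 1320

[8] T[8,4]:7*735+1624=6769 · T[8,5]:7*175+735=1960 · T[8,6]:7*21+175=322 · T[8,7]:7*1+21=28 · T[8,8]:7*0+1=1
[9] T[9,5]:8*1960+6769=22449 · T[9,6]:8*322+1960=4536 · T[9,7]:8*28+322=546 · T[9,8]:8*1+28=36 · T[9,9]:8*0+1=1
[10] T[10,6]:9*4536+22449=63273 · T[10,7]:9*546+4536=9450 · T[10,8]:9*36+546=870 · T[10,9]:9*1+36=45
[11] T[11,7]:10*9450+63273=157773 · T[11,8]:10*870+9450=18150 · T[11,9]:10*45+870=1320
Read c(11,7) = 157773, c(11,8) = 18150, c(11,9) = 1320.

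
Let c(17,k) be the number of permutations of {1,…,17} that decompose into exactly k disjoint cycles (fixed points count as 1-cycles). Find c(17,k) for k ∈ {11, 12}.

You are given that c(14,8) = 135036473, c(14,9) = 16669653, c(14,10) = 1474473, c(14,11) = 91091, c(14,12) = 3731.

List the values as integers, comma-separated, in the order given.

@15  (15,9):16669653·14+135036473→368411615, (15,10):1474473·14+16669653→37312275, (15,11):91091·14+1474473→2749747, (15,12):3731·14+91091→143325
@16  (16,10):37312275·15+368411615→928095740, (16,11):2749747·15+37312275→78558480, (16,12):143325·15+2749747→4899622
@17  (17,11):78558480·16+928095740→2185031420, (17,12):4899622·16+78558480→156952432
Read c(17,11) = 2185031420, c(17,12) = 156952432.

2185031420, 156952432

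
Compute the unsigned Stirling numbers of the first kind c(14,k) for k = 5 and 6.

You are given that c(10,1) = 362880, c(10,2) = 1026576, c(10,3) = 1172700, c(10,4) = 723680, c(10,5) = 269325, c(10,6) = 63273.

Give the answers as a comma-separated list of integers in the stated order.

[11] T[11,2]:10*1026576+362880=10628640 · T[11,3]:10*1172700+1026576=12753576 · T[11,4]:10*723680+1172700=8409500 · T[11,5]:10*269325+723680=3416930 · T[11,6]:10*63273+269325=902055
[12] T[12,3]:11*12753576+10628640=150917976 · T[12,4]:11*8409500+12753576=105258076 · T[12,5]:11*3416930+8409500=45995730 · T[12,6]:11*902055+3416930=13339535
[13] T[13,4]:12*105258076+150917976=1414014888 · T[13,5]:12*45995730+105258076=657206836 · T[13,6]:12*13339535+45995730=206070150
[14] T[14,5]:13*657206836+1414014888=9957703756 · T[14,6]:13*206070150+657206836=3336118786
Read c(14,5) = 9957703756, c(14,6) = 3336118786.

9957703756, 3336118786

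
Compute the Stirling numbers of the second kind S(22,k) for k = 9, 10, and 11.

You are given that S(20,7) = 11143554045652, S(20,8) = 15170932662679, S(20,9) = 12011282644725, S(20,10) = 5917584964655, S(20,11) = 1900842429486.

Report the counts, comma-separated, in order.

i=21: T(21,8)=11143554045652+8·15170932662679=132511015347084 | T(21,9)=15170932662679+9·12011282644725=123272476465204 | T(21,10)=12011282644725+10·5917584964655=71187132291275 | T(21,11)=5917584964655+11·1900842429486=26826851689001
i=22: T(22,9)=132511015347084+9·123272476465204=1241963303533920 | T(22,10)=123272476465204+10·71187132291275=835143799377954 | T(22,11)=71187132291275+11·26826851689001=366282500870286
Read S(22,9) = 1241963303533920, S(22,10) = 835143799377954, S(22,11) = 366282500870286.

1241963303533920, 835143799377954, 366282500870286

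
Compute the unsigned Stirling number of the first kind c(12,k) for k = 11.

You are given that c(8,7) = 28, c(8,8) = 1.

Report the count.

66

row 9: T[9][8]=8·1+28=36  T[9][9]=8·0+1=1
row 10: T[10][9]=9·1+36=45  T[10][10]=9·0+1=1
row 11: T[11][10]=10·1+45=55  T[11][11]=10·0+1=1
row 12: T[12][11]=11·1+55=66
Read c(12,11) = 66.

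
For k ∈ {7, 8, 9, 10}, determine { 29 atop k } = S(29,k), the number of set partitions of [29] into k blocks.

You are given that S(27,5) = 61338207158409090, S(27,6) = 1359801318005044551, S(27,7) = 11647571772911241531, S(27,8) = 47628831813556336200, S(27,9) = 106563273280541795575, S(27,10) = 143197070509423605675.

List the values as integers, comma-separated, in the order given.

588469772213874823272, 3224318613979279184316, 9452962848327254398506, 16392038075086211019625

[28] T[28,6]:6*1359801318005044551+61338207158409090=8220146115188676396 · T[28,7]:7*11647571772911241531+1359801318005044551=82892803728383735268 · T[28,8]:8*47628831813556336200+11647571772911241531=392678226281361931131 · T[28,9]:9*106563273280541795575+47628831813556336200=1006698291338432496375 · T[28,10]:10*143197070509423605675+106563273280541795575=1538533978374777852325
[29] T[29,7]:7*82892803728383735268+8220146115188676396=588469772213874823272 · T[29,8]:8*392678226281361931131+82892803728383735268=3224318613979279184316 · T[29,9]:9*1006698291338432496375+392678226281361931131=9452962848327254398506 · T[29,10]:10*1538533978374777852325+1006698291338432496375=16392038075086211019625
Read S(29,7) = 588469772213874823272, S(29,8) = 3224318613979279184316, S(29,9) = 9452962848327254398506, S(29,10) = 16392038075086211019625.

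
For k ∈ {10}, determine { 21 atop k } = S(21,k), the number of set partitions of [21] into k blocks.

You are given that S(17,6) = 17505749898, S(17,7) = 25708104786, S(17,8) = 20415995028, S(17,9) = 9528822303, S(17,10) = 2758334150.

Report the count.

r18: T_18,7=7×25708104786+17505749898=197462483400; T_18,8=8×20415995028+25708104786=189036065010; T_18,9=9×9528822303+20415995028=106175395755; T_18,10=10×2758334150+9528822303=37112163803
r19: T_19,8=8×189036065010+197462483400=1709751003480; T_19,9=9×106175395755+189036065010=1144614626805; T_19,10=10×37112163803+106175395755=477297033785
r20: T_20,9=9×1144614626805+1709751003480=12011282644725; T_20,10=10×477297033785+1144614626805=5917584964655
r21: T_21,10=10×5917584964655+12011282644725=71187132291275
Read S(21,10) = 71187132291275.

71187132291275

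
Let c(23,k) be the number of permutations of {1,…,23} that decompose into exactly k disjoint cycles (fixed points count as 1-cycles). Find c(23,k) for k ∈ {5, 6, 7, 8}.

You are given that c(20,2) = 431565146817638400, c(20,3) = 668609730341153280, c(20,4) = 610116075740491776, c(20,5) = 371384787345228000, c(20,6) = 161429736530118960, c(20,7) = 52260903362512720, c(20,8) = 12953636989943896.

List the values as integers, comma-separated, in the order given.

4280722865357147142912, 2021687376910682741568, 720308216440924653696, 199321978221066137360

@21  (21,3):668609730341153280·20+431565146817638400→13803759753640704000, (21,4):610116075740491776·20+668609730341153280→12870931245150988800, (21,5):371384787345228000·20+610116075740491776→8037811822645051776, (21,6):161429736530118960·20+371384787345228000→3599979517947607200, (21,7):52260903362512720·20+161429736530118960→1206647803780373360, (21,8):12953636989943896·20+52260903362512720→311333643161390640
@22  (22,4):12870931245150988800·21+13803759753640704000→284093315901811468800, (22,5):8037811822645051776·21+12870931245150988800→181664979520697076096, (22,6):3599979517947607200·21+8037811822645051776→83637381699544802976, (22,7):1206647803780373360·21+3599979517947607200→28939583397335447760, (22,8):311333643161390640·21+1206647803780373360→7744654310169576800
@23  (23,5):181664979520697076096·22+284093315901811468800→4280722865357147142912, (23,6):83637381699544802976·22+181664979520697076096→2021687376910682741568, (23,7):28939583397335447760·22+83637381699544802976→720308216440924653696, (23,8):7744654310169576800·22+28939583397335447760→199321978221066137360
Read c(23,5) = 4280722865357147142912, c(23,6) = 2021687376910682741568, c(23,7) = 720308216440924653696, c(23,8) = 199321978221066137360.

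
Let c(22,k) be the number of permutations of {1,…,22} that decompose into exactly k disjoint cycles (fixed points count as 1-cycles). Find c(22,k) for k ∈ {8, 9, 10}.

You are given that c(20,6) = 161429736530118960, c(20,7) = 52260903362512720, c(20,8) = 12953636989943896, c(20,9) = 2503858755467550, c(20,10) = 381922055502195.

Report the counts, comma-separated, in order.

7744654310169576800, 1634980697246583456, 276019109275035346

i=21: T(21,7)=161429736530118960+20·52260903362512720=1206647803780373360 | T(21,8)=52260903362512720+20·12953636989943896=311333643161390640 | T(21,9)=12953636989943896+20·2503858755467550=63030812099294896 | T(21,10)=2503858755467550+20·381922055502195=10142299865511450
i=22: T(22,8)=1206647803780373360+21·311333643161390640=7744654310169576800 | T(22,9)=311333643161390640+21·63030812099294896=1634980697246583456 | T(22,10)=63030812099294896+21·10142299865511450=276019109275035346
Read c(22,8) = 7744654310169576800, c(22,9) = 1634980697246583456, c(22,10) = 276019109275035346.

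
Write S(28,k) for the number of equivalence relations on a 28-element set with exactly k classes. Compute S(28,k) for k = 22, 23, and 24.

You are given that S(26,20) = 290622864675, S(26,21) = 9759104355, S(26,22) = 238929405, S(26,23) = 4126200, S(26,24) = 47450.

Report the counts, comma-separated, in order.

i=27: T(27,21)=290622864675+21·9759104355=495564056130 | T(27,22)=9759104355+22·238929405=15015551265 | T(27,23)=238929405+23·4126200=333832005 | T(27,24)=4126200+24·47450=5265000
i=28: T(28,22)=495564056130+22·15015551265=825906183960 | T(28,23)=15015551265+23·333832005=22693687380 | T(28,24)=333832005+24·5265000=460192005
Read S(28,22) = 825906183960, S(28,23) = 22693687380, S(28,24) = 460192005.

825906183960, 22693687380, 460192005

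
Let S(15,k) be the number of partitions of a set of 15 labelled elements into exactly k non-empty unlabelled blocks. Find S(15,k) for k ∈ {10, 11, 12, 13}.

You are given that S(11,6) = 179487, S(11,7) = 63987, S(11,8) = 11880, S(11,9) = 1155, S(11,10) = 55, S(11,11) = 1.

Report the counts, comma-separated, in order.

12662650, 1479478, 106470, 4550

@12  (12,7):63987·7+179487→627396, (12,8):11880·8+63987→159027, (12,9):1155·9+11880→22275, (12,10):55·10+1155→1705, (12,11):1·11+55→66, (12,12):0·12+1→1
@13  (13,8):159027·8+627396→1899612, (13,9):22275·9+159027→359502, (13,10):1705·10+22275→39325, (13,11):66·11+1705→2431, (13,12):1·12+66→78, (13,13):0·13+1→1
@14  (14,9):359502·9+1899612→5135130, (14,10):39325·10+359502→752752, (14,11):2431·11+39325→66066, (14,12):78·12+2431→3367, (14,13):1·13+78→91
@15  (15,10):752752·10+5135130→12662650, (15,11):66066·11+752752→1479478, (15,12):3367·12+66066→106470, (15,13):91·13+3367→4550
Read S(15,10) = 12662650, S(15,11) = 1479478, S(15,12) = 106470, S(15,13) = 4550.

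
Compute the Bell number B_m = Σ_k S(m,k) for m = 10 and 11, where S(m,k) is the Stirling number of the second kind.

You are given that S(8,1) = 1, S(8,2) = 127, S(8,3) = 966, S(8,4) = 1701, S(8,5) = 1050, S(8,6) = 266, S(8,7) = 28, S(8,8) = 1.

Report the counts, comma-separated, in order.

row 9: T[9][1]=1·1+0=1  T[9][2]=2·127+1=255  T[9][3]=3·966+127=3025  T[9][4]=4·1701+966=7770  T[9][5]=5·1050+1701=6951  T[9][6]=6·266+1050=2646  T[9][7]=7·28+266=462  T[9][8]=8·1+28=36  T[9][9]=9·0+1=1
row 10: T[10][1]=1·1+0=1  T[10][2]=2·255+1=511  T[10][3]=3·3025+255=9330  T[10][4]=4·7770+3025=34105  T[10][5]=5·6951+7770=42525  T[10][6]=6·2646+6951=22827  T[10][7]=7·462+2646=5880  T[10][8]=8·36+462=750  T[10][9]=9·1+36=45  T[10][10]=10·0+1=1
row 11: T[11][1]=1·1+0=1  T[11][2]=2·511+1=1023  T[11][3]=3·9330+511=28501  T[11][4]=4·34105+9330=145750  T[11][5]=5·42525+34105=246730  T[11][6]=6·22827+42525=179487  T[11][7]=7·5880+22827=63987  T[11][8]=8·750+5880=11880  T[11][9]=9·45+750=1155  T[11][10]=10·1+45=55  T[11][11]=11·0+1=1
B_10 = ΣS(10,k) = 1+511+9330+34105+42525+22827+5880+750+45+1 = 115975
B_11 = ΣS(11,k) = 1+1023+28501+145750+246730+179487+63987+11880+1155+55+1 = 678570

115975, 678570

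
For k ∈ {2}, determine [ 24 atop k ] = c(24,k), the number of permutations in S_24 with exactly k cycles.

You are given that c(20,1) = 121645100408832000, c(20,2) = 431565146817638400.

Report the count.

[21] T[21,1]:20*121645100408832000+0=2432902008176640000 · T[21,2]:20*431565146817638400+121645100408832000=8752948036761600000
[22] T[22,1]:21*2432902008176640000+0=51090942171709440000 · T[22,2]:21*8752948036761600000+2432902008176640000=186244810780170240000
[23] T[23,1]:22*51090942171709440000+0=1124000727777607680000 · T[23,2]:22*186244810780170240000+51090942171709440000=4148476779335454720000
[24] T[24,2]:23*4148476779335454720000+1124000727777607680000=96538966652493066240000
Read c(24,2) = 96538966652493066240000.

96538966652493066240000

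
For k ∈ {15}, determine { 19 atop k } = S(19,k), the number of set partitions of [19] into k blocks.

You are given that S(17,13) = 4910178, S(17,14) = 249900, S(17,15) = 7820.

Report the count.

13916778

[18] T[18,14]:14*249900+4910178=8408778 · T[18,15]:15*7820+249900=367200
[19] T[19,15]:15*367200+8408778=13916778
Read S(19,15) = 13916778.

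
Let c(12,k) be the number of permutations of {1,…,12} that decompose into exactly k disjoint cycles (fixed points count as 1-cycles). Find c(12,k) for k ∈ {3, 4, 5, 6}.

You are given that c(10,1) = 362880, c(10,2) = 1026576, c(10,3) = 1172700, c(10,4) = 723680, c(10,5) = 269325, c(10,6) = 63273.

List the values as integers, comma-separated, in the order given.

150917976, 105258076, 45995730, 13339535

[11] T[11,2]:10*1026576+362880=10628640 · T[11,3]:10*1172700+1026576=12753576 · T[11,4]:10*723680+1172700=8409500 · T[11,5]:10*269325+723680=3416930 · T[11,6]:10*63273+269325=902055
[12] T[12,3]:11*12753576+10628640=150917976 · T[12,4]:11*8409500+12753576=105258076 · T[12,5]:11*3416930+8409500=45995730 · T[12,6]:11*902055+3416930=13339535
Read c(12,3) = 150917976, c(12,4) = 105258076, c(12,5) = 45995730, c(12,6) = 13339535.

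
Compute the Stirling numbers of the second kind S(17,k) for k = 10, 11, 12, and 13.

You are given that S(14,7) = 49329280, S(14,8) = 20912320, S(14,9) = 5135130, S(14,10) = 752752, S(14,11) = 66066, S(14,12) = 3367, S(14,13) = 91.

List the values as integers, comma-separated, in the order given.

i=15: T(15,8)=49329280+8·20912320=216627840 | T(15,9)=20912320+9·5135130=67128490 | T(15,10)=5135130+10·752752=12662650 | T(15,11)=752752+11·66066=1479478 | T(15,12)=66066+12·3367=106470 | T(15,13)=3367+13·91=4550
i=16: T(16,9)=216627840+9·67128490=820784250 | T(16,10)=67128490+10·12662650=193754990 | T(16,11)=12662650+11·1479478=28936908 | T(16,12)=1479478+12·106470=2757118 | T(16,13)=106470+13·4550=165620
i=17: T(17,10)=820784250+10·193754990=2758334150 | T(17,11)=193754990+11·28936908=512060978 | T(17,12)=28936908+12·2757118=62022324 | T(17,13)=2757118+13·165620=4910178
Read S(17,10) = 2758334150, S(17,11) = 512060978, S(17,12) = 62022324, S(17,13) = 4910178.

2758334150, 512060978, 62022324, 4910178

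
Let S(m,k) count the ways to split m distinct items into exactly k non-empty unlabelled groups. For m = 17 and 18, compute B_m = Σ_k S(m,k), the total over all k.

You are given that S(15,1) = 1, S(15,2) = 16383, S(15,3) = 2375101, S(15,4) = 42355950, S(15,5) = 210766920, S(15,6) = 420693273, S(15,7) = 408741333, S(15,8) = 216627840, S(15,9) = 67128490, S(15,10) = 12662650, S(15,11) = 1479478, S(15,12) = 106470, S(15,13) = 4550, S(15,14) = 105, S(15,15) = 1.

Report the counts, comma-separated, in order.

82864869804, 682076806159

i=16: T(16,1)=0+1·1=1 | T(16,2)=1+2·16383=32767 | T(16,3)=16383+3·2375101=7141686 | T(16,4)=2375101+4·42355950=171798901 | T(16,5)=42355950+5·210766920=1096190550 | T(16,6)=210766920+6·420693273=2734926558 | T(16,7)=420693273+7·408741333=3281882604 | T(16,8)=408741333+8·216627840=2141764053 | T(16,9)=216627840+9·67128490=820784250 | T(16,10)=67128490+10·12662650=193754990 | T(16,11)=12662650+11·1479478=28936908 | T(16,12)=1479478+12·106470=2757118 | T(16,13)=106470+13·4550=165620 | T(16,14)=4550+14·105=6020 | T(16,15)=105+15·1=120 | T(16,16)=1+16·0=1
i=17: T(17,1)=0+1·1=1 | T(17,2)=1+2·32767=65535 | T(17,3)=32767+3·7141686=21457825 | T(17,4)=7141686+4·171798901=694337290 | T(17,5)=171798901+5·1096190550=5652751651 | T(17,6)=1096190550+6·2734926558=17505749898 | T(17,7)=2734926558+7·3281882604=25708104786 | T(17,8)=3281882604+8·2141764053=20415995028 | T(17,9)=2141764053+9·820784250=9528822303 | T(17,10)=820784250+10·193754990=2758334150 | T(17,11)=193754990+11·28936908=512060978 | T(17,12)=28936908+12·2757118=62022324 | T(17,13)=2757118+13·165620=4910178 | T(17,14)=165620+14·6020=249900 | T(17,15)=6020+15·120=7820 | T(17,16)=120+16·1=136 | T(17,17)=1+17·0=1
i=18: T(18,1)=0+1·1=1 | T(18,2)=1+2·65535=131071 | T(18,3)=65535+3·21457825=64439010 | T(18,4)=21457825+4·694337290=2798806985 | T(18,5)=694337290+5·5652751651=28958095545 | T(18,6)=5652751651+6·17505749898=110687251039 | T(18,7)=17505749898+7·25708104786=197462483400 | T(18,8)=25708104786+8·20415995028=189036065010 | T(18,9)=20415995028+9·9528822303=106175395755 | T(18,10)=9528822303+10·2758334150=37112163803 | T(18,11)=2758334150+11·512060978=8391004908 | T(18,12)=512060978+12·62022324=1256328866 | T(18,13)=62022324+13·4910178=125854638 | T(18,14)=4910178+14·249900=8408778 | T(18,15)=249900+15·7820=367200 | T(18,16)=7820+16·136=9996 | T(18,17)=136+17·1=153 | T(18,18)=1+18·0=1
B_17 = ΣS(17,k) = 1+65535+21457825+694337290+5652751651+17505749898+25708104786+20415995028+9528822303+2758334150+512060978+62022324+4910178+249900+7820+136+1 = 82864869804
B_18 = ΣS(18,k) = 1+131071+64439010+2798806985+28958095545+110687251039+197462483400+189036065010+106175395755+37112163803+8391004908+1256328866+125854638+8408778+367200+9996+153+1 = 682076806159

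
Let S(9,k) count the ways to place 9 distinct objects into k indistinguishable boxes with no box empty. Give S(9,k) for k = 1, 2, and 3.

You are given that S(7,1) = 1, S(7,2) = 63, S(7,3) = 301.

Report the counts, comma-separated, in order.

i=8: T(8,1)=0+1·1=1 | T(8,2)=1+2·63=127 | T(8,3)=63+3·301=966
i=9: T(9,1)=0+1·1=1 | T(9,2)=1+2·127=255 | T(9,3)=127+3·966=3025
Read S(9,1) = 1, S(9,2) = 255, S(9,3) = 3025.

1, 255, 3025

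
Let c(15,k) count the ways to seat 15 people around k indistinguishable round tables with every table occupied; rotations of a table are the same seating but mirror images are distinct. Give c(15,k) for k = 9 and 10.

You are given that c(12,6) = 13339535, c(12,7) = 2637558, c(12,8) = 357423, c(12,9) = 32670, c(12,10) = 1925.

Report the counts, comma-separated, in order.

368411615, 37312275

@13  (13,7):2637558·12+13339535→44990231, (13,8):357423·12+2637558→6926634, (13,9):32670·12+357423→749463, (13,10):1925·12+32670→55770
@14  (14,8):6926634·13+44990231→135036473, (14,9):749463·13+6926634→16669653, (14,10):55770·13+749463→1474473
@15  (15,9):16669653·14+135036473→368411615, (15,10):1474473·14+16669653→37312275
Read c(15,9) = 368411615, c(15,10) = 37312275.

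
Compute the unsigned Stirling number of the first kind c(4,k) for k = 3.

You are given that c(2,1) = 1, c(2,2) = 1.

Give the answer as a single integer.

[3] T[3,2]:2*1+1=3 · T[3,3]:2*0+1=1
[4] T[4,3]:3*1+3=6
Read c(4,3) = 6.

6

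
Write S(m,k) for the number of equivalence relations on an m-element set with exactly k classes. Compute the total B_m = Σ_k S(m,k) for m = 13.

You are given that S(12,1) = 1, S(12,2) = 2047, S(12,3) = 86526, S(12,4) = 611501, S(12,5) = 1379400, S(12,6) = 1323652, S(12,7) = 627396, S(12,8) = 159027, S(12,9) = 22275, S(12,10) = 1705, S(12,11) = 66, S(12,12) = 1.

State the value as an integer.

27644437

[13] T[13,1]:1*1+0=1 · T[13,2]:2*2047+1=4095 · T[13,3]:3*86526+2047=261625 · T[13,4]:4*611501+86526=2532530 · T[13,5]:5*1379400+611501=7508501 · T[13,6]:6*1323652+1379400=9321312 · T[13,7]:7*627396+1323652=5715424 · T[13,8]:8*159027+627396=1899612 · T[13,9]:9*22275+159027=359502 · T[13,10]:10*1705+22275=39325 · T[13,11]:11*66+1705=2431 · T[13,12]:12*1+66=78 · T[13,13]:13*0+1=1
B_13 = ΣS(13,k) = 1+4095+261625+2532530+7508501+9321312+5715424+1899612+359502+39325+2431+78+1 = 27644437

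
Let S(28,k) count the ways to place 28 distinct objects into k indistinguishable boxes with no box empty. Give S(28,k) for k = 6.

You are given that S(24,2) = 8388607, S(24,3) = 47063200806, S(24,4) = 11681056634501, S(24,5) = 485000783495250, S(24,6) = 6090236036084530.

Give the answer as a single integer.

@25  (25,3):47063200806·3+8388607→141197991025, (25,4):11681056634501·4+47063200806→46771289738810, (25,5):485000783495250·5+11681056634501→2436684974110751, (25,6):6090236036084530·6+485000783495250→37026417000002430
@26  (26,4):46771289738810·4+141197991025→187226356946265, (26,5):2436684974110751·5+46771289738810→12230196160292565, (26,6):37026417000002430·6+2436684974110751→224595186974125331
@27  (27,5):12230196160292565·5+187226356946265→61338207158409090, (27,6):224595186974125331·6+12230196160292565→1359801318005044551
@28  (28,6):1359801318005044551·6+61338207158409090→8220146115188676396
Read S(28,6) = 8220146115188676396.

8220146115188676396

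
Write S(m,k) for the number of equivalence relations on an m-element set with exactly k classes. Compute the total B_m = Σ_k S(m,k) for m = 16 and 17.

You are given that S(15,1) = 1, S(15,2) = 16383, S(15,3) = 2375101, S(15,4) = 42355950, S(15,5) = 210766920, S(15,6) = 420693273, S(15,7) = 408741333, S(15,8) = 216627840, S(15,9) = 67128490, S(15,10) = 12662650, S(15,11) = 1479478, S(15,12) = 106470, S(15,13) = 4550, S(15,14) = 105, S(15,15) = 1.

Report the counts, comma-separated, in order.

r16: T_16,1=1×1+0=1; T_16,2=2×16383+1=32767; T_16,3=3×2375101+16383=7141686; T_16,4=4×42355950+2375101=171798901; T_16,5=5×210766920+42355950=1096190550; T_16,6=6×420693273+210766920=2734926558; T_16,7=7×408741333+420693273=3281882604; T_16,8=8×216627840+408741333=2141764053; T_16,9=9×67128490+216627840=820784250; T_16,10=10×12662650+67128490=193754990; T_16,11=11×1479478+12662650=28936908; T_16,12=12×106470+1479478=2757118; T_16,13=13×4550+106470=165620; T_16,14=14×105+4550=6020; T_16,15=15×1+105=120; T_16,16=16×0+1=1
r17: T_17,1=1×1+0=1; T_17,2=2×32767+1=65535; T_17,3=3×7141686+32767=21457825; T_17,4=4×171798901+7141686=694337290; T_17,5=5×1096190550+171798901=5652751651; T_17,6=6×2734926558+1096190550=17505749898; T_17,7=7×3281882604+2734926558=25708104786; T_17,8=8×2141764053+3281882604=20415995028; T_17,9=9×820784250+2141764053=9528822303; T_17,10=10×193754990+820784250=2758334150; T_17,11=11×28936908+193754990=512060978; T_17,12=12×2757118+28936908=62022324; T_17,13=13×165620+2757118=4910178; T_17,14=14×6020+165620=249900; T_17,15=15×120+6020=7820; T_17,16=16×1+120=136; T_17,17=17×0+1=1
B_16 = ΣS(16,k) = 1+32767+7141686+171798901+1096190550+2734926558+3281882604+2141764053+820784250+193754990+28936908+2757118+165620+6020+120+1 = 10480142147
B_17 = ΣS(17,k) = 1+65535+21457825+694337290+5652751651+17505749898+25708104786+20415995028+9528822303+2758334150+512060978+62022324+4910178+249900+7820+136+1 = 82864869804

10480142147, 82864869804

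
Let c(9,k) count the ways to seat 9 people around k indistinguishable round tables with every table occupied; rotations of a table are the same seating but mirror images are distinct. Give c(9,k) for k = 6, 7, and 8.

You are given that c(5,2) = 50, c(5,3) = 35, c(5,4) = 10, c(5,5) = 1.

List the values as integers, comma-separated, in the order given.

4536, 546, 36

[6] T[6,3]:5*35+50=225 · T[6,4]:5*10+35=85 · T[6,5]:5*1+10=15 · T[6,6]:5*0+1=1
[7] T[7,4]:6*85+225=735 · T[7,5]:6*15+85=175 · T[7,6]:6*1+15=21 · T[7,7]:6*0+1=1
[8] T[8,5]:7*175+735=1960 · T[8,6]:7*21+175=322 · T[8,7]:7*1+21=28 · T[8,8]:7*0+1=1
[9] T[9,6]:8*322+1960=4536 · T[9,7]:8*28+322=546 · T[9,8]:8*1+28=36
Read c(9,6) = 4536, c(9,7) = 546, c(9,8) = 36.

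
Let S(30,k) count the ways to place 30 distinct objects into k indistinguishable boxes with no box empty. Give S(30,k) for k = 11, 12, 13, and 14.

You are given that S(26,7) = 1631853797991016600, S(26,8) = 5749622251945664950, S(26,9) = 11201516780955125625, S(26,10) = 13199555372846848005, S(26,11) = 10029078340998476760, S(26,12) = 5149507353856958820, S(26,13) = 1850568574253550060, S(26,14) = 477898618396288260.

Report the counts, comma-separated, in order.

215047101560666876619690, 177979707061075333384555, 102442517922081938561415, 42337710060168129525765

@27  (27,8):5749622251945664950·8+1631853797991016600→47628831813556336200, (27,9):11201516780955125625·9+5749622251945664950→106563273280541795575, (27,10):13199555372846848005·10+11201516780955125625→143197070509423605675, (27,11):10029078340998476760·11+13199555372846848005→123519417123830092365, (27,12):5149507353856958820·12+10029078340998476760→71823166587281982600, (27,13):1850568574253550060·13+5149507353856958820→29206898819153109600, (27,14):477898618396288260·14+1850568574253550060→8541149231801585700
@28  (28,9):106563273280541795575·9+47628831813556336200→1006698291338432496375, (28,10):143197070509423605675·10+106563273280541795575→1538533978374777852325, (28,11):123519417123830092365·11+143197070509423605675→1501910658871554621690, (28,12):71823166587281982600·12+123519417123830092365→985397416171213883565, (28,13):29206898819153109600·13+71823166587281982600→451512851236272407400, (28,14):8541149231801585700·14+29206898819153109600→148782988064375309400
@29  (29,10):1538533978374777852325·10+1006698291338432496375→16392038075086211019625, (29,11):1501910658871554621690·11+1538533978374777852325→18059551225961878690915, (29,12):985397416171213883565·12+1501910658871554621690→13326679652926121224470, (29,13):451512851236272407400·13+985397416171213883565→6855064482242755179765, (29,14):148782988064375309400·14+451512851236272407400→2534474684137526739000
@30  (30,11):18059551225961878690915·11+16392038075086211019625→215047101560666876619690, (30,12):13326679652926121224470·12+18059551225961878690915→177979707061075333384555, (30,13):6855064482242755179765·13+13326679652926121224470→102442517922081938561415, (30,14):2534474684137526739000·14+6855064482242755179765→42337710060168129525765
Read S(30,11) = 215047101560666876619690, S(30,12) = 177979707061075333384555, S(30,13) = 102442517922081938561415, S(30,14) = 42337710060168129525765.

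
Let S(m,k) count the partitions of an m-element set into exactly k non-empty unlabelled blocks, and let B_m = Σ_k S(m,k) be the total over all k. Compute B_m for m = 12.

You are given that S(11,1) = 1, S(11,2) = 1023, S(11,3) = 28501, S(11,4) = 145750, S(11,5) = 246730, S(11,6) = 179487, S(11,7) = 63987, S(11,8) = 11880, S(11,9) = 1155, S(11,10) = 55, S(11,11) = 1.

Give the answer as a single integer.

i=12: T(12,1)=0+1·1=1 | T(12,2)=1+2·1023=2047 | T(12,3)=1023+3·28501=86526 | T(12,4)=28501+4·145750=611501 | T(12,5)=145750+5·246730=1379400 | T(12,6)=246730+6·179487=1323652 | T(12,7)=179487+7·63987=627396 | T(12,8)=63987+8·11880=159027 | T(12,9)=11880+9·1155=22275 | T(12,10)=1155+10·55=1705 | T(12,11)=55+11·1=66 | T(12,12)=1+12·0=1
B_12 = ΣS(12,k) = 1+2047+86526+611501+1379400+1323652+627396+159027+22275+1705+66+1 = 4213597

4213597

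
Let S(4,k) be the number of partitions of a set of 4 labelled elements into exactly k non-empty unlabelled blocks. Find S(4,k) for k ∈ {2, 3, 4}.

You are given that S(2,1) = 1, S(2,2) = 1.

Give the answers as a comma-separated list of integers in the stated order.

7, 6, 1

@3  (3,1):1·1+0→1, (3,2):1·2+1→3, (3,3):0·3+1→1
@4  (4,2):3·2+1→7, (4,3):1·3+3→6, (4,4):0·4+1→1
Read S(4,2) = 7, S(4,3) = 6, S(4,4) = 1.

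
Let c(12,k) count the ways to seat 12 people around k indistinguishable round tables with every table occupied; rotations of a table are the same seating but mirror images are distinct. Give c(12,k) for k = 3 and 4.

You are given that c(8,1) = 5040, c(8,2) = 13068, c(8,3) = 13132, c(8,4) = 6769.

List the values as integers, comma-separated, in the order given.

@9  (9,1):5040·8+0→40320, (9,2):13068·8+5040→109584, (9,3):13132·8+13068→118124, (9,4):6769·8+13132→67284
@10  (10,1):40320·9+0→362880, (10,2):109584·9+40320→1026576, (10,3):118124·9+109584→1172700, (10,4):67284·9+118124→723680
@11  (11,2):1026576·10+362880→10628640, (11,3):1172700·10+1026576→12753576, (11,4):723680·10+1172700→8409500
@12  (12,3):12753576·11+10628640→150917976, (12,4):8409500·11+12753576→105258076
Read c(12,3) = 150917976, c(12,4) = 105258076.

150917976, 105258076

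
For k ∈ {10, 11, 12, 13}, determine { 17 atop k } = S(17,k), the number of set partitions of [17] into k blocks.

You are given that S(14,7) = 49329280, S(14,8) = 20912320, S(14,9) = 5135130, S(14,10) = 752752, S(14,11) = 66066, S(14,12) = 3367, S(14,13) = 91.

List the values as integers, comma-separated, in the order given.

2758334150, 512060978, 62022324, 4910178

row 15: T[15][8]=8·20912320+49329280=216627840  T[15][9]=9·5135130+20912320=67128490  T[15][10]=10·752752+5135130=12662650  T[15][11]=11·66066+752752=1479478  T[15][12]=12·3367+66066=106470  T[15][13]=13·91+3367=4550
row 16: T[16][9]=9·67128490+216627840=820784250  T[16][10]=10·12662650+67128490=193754990  T[16][11]=11·1479478+12662650=28936908  T[16][12]=12·106470+1479478=2757118  T[16][13]=13·4550+106470=165620
row 17: T[17][10]=10·193754990+820784250=2758334150  T[17][11]=11·28936908+193754990=512060978  T[17][12]=12·2757118+28936908=62022324  T[17][13]=13·165620+2757118=4910178
Read S(17,10) = 2758334150, S(17,11) = 512060978, S(17,12) = 62022324, S(17,13) = 4910178.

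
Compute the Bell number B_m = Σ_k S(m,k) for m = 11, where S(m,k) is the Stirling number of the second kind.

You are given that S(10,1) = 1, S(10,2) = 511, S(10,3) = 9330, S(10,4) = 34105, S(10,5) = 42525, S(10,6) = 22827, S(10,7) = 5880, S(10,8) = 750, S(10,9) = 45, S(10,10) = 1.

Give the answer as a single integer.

678570

row 11: T[11][1]=1·1+0=1  T[11][2]=2·511+1=1023  T[11][3]=3·9330+511=28501  T[11][4]=4·34105+9330=145750  T[11][5]=5·42525+34105=246730  T[11][6]=6·22827+42525=179487  T[11][7]=7·5880+22827=63987  T[11][8]=8·750+5880=11880  T[11][9]=9·45+750=1155  T[11][10]=10·1+45=55  T[11][11]=11·0+1=1
B_11 = ΣS(11,k) = 1+1023+28501+145750+246730+179487+63987+11880+1155+55+1 = 678570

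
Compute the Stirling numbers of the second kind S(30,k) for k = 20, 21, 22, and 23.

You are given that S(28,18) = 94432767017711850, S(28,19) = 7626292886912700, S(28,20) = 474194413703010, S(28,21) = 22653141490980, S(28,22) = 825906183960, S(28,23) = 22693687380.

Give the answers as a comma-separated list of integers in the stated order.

row 29: T[29][19]=19·7626292886912700+94432767017711850=239332331869053150  T[29][20]=20·474194413703010+7626292886912700=17110181160972900  T[29][21]=21·22653141490980+474194413703010=949910385013590  T[29][22]=22·825906183960+22653141490980=40823077538100  T[29][23]=23·22693687380+825906183960=1347860993700
row 30: T[30][20]=20·17110181160972900+239332331869053150=581535955088511150  T[30][21]=21·949910385013590+17110181160972900=37058299246258290  T[30][22]=22·40823077538100+949910385013590=1848018090851790  T[30][23]=23·1347860993700+40823077538100=71823880393200
Read S(30,20) = 581535955088511150, S(30,21) = 37058299246258290, S(30,22) = 1848018090851790, S(30,23) = 71823880393200.

581535955088511150, 37058299246258290, 1848018090851790, 71823880393200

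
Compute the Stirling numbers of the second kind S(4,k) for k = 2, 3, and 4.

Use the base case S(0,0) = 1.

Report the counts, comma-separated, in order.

7, 6, 1

row 1: T[1][1]=1·0+1=1
row 2: T[2][1]=1·1+0=1  T[2][2]=2·0+1=1
row 3: T[3][1]=1·1+0=1  T[3][2]=2·1+1=3  T[3][3]=3·0+1=1
row 4: T[4][2]=2·3+1=7  T[4][3]=3·1+3=6  T[4][4]=4·0+1=1
Read S(4,2) = 7, S(4,3) = 6, S(4,4) = 1.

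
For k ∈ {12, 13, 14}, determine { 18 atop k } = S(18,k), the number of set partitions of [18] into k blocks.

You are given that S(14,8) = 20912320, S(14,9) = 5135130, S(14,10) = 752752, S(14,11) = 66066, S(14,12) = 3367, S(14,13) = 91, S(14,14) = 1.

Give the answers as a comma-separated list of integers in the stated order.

1256328866, 125854638, 8408778

r15: T_15,9=9×5135130+20912320=67128490; T_15,10=10×752752+5135130=12662650; T_15,11=11×66066+752752=1479478; T_15,12=12×3367+66066=106470; T_15,13=13×91+3367=4550; T_15,14=14×1+91=105
r16: T_16,10=10×12662650+67128490=193754990; T_16,11=11×1479478+12662650=28936908; T_16,12=12×106470+1479478=2757118; T_16,13=13×4550+106470=165620; T_16,14=14×105+4550=6020
r17: T_17,11=11×28936908+193754990=512060978; T_17,12=12×2757118+28936908=62022324; T_17,13=13×165620+2757118=4910178; T_17,14=14×6020+165620=249900
r18: T_18,12=12×62022324+512060978=1256328866; T_18,13=13×4910178+62022324=125854638; T_18,14=14×249900+4910178=8408778
Read S(18,12) = 1256328866, S(18,13) = 125854638, S(18,14) = 8408778.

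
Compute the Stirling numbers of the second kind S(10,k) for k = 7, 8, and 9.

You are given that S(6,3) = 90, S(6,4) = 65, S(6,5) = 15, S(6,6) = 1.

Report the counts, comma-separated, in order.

@7  (7,4):65·4+90→350, (7,5):15·5+65→140, (7,6):1·6+15→21, (7,7):0·7+1→1
@8  (8,5):140·5+350→1050, (8,6):21·6+140→266, (8,7):1·7+21→28, (8,8):0·8+1→1
@9  (9,6):266·6+1050→2646, (9,7):28·7+266→462, (9,8):1·8+28→36, (9,9):0·9+1→1
@10  (10,7):462·7+2646→5880, (10,8):36·8+462→750, (10,9):1·9+36→45
Read S(10,7) = 5880, S(10,8) = 750, S(10,9) = 45.

5880, 750, 45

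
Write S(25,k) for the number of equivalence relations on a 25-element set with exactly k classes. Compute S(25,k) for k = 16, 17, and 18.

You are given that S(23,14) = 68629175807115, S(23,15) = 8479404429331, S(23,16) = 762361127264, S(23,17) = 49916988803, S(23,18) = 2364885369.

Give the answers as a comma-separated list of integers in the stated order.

i=24: T(24,15)=68629175807115+15·8479404429331=195820242247080 | T(24,16)=8479404429331+16·762361127264=20677182465555 | T(24,17)=762361127264+17·49916988803=1610949936915 | T(24,18)=49916988803+18·2364885369=92484925445
i=25: T(25,16)=195820242247080+16·20677182465555=526655161695960 | T(25,17)=20677182465555+17·1610949936915=48063331393110 | T(25,18)=1610949936915+18·92484925445=3275678594925
Read S(25,16) = 526655161695960, S(25,17) = 48063331393110, S(25,18) = 3275678594925.

526655161695960, 48063331393110, 3275678594925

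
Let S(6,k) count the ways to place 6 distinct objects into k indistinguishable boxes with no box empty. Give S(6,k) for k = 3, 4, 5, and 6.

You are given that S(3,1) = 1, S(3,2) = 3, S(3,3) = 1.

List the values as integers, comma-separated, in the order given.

row 4: T[4][1]=1·1+0=1  T[4][2]=2·3+1=7  T[4][3]=3·1+3=6  T[4][4]=4·0+1=1
row 5: T[5][2]=2·7+1=15  T[5][3]=3·6+7=25  T[5][4]=4·1+6=10  T[5][5]=5·0+1=1
row 6: T[6][3]=3·25+15=90  T[6][4]=4·10+25=65  T[6][5]=5·1+10=15  T[6][6]=6·0+1=1
Read S(6,3) = 90, S(6,4) = 65, S(6,5) = 15, S(6,6) = 1.

90, 65, 15, 1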